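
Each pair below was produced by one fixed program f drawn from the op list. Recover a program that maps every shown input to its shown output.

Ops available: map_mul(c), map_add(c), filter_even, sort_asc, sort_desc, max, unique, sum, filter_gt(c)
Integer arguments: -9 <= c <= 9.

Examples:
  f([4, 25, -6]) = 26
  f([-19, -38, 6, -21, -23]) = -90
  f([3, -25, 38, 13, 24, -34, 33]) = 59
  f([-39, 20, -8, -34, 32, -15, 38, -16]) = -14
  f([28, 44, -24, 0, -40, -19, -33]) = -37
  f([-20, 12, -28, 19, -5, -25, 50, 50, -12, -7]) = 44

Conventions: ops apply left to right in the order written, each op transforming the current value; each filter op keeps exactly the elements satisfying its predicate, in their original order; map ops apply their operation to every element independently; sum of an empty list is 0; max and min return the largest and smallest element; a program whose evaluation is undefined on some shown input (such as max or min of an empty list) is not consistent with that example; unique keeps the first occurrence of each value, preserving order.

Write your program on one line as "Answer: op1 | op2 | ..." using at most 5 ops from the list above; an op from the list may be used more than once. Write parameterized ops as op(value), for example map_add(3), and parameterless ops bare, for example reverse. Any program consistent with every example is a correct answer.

sort_asc | map_add(-7) | map_add(8) | sum

Check, running the answer program on each example:
  [4, 25, -6] -> [-6, 4, 25] -> [-13, -3, 18] -> [-5, 5, 26] -> 26
  [-19, -38, 6, -21, -23] -> [-38, -23, -21, -19, 6] -> [-45, -30, -28, -26, -1] -> [-37, -22, -20, -18, 7] -> -90
  [3, -25, 38, 13, 24, -34, 33] -> [-34, -25, 3, 13, 24, 33, 38] -> [-41, -32, -4, 6, 17, 26, 31] -> [-33, -24, 4, 14, 25, 34, 39] -> 59
  [-39, 20, -8, -34, 32, -15, 38, -16] -> [-39, -34, -16, -15, -8, 20, 32, 38] -> [-46, -41, -23, -22, -15, 13, 25, 31] -> [-38, -33, -15, -14, -7, 21, 33, 39] -> -14
  [28, 44, -24, 0, -40, -19, -33] -> [-40, -33, -24, -19, 0, 28, 44] -> [-47, -40, -31, -26, -7, 21, 37] -> [-39, -32, -23, -18, 1, 29, 45] -> -37
  [-20, 12, -28, 19, -5, -25, 50, 50, -12, -7] -> [-28, -25, -20, -12, -7, -5, 12, 19, 50, 50] -> [-35, -32, -27, -19, -14, -12, 5, 12, 43, 43] -> [-27, -24, -19, -11, -6, -4, 13, 20, 51, 51] -> 44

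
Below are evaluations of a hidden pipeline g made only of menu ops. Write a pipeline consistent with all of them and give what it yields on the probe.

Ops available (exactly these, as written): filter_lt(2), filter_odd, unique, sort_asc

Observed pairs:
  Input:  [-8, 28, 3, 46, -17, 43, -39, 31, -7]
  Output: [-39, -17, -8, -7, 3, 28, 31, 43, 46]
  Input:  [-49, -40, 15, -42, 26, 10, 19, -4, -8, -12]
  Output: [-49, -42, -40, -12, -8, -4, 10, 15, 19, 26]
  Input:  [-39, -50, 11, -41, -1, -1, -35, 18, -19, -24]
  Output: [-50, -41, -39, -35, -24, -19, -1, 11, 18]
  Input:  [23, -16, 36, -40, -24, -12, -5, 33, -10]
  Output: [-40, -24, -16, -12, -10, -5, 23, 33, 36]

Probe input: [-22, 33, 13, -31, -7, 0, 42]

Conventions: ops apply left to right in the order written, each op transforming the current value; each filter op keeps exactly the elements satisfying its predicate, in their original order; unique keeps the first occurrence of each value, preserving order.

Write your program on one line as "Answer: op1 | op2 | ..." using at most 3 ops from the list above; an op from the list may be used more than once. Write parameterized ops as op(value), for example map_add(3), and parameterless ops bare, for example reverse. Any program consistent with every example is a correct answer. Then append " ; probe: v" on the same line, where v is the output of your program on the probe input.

unique | sort_asc ; probe: [-31, -22, -7, 0, 13, 33, 42]

Check, running the answer program on each example:
  [-8, 28, 3, 46, -17, 43, -39, 31, -7] -> [-8, 28, 3, 46, -17, 43, -39, 31, -7] -> [-39, -17, -8, -7, 3, 28, 31, 43, 46]
  [-49, -40, 15, -42, 26, 10, 19, -4, -8, -12] -> [-49, -40, 15, -42, 26, 10, 19, -4, -8, -12] -> [-49, -42, -40, -12, -8, -4, 10, 15, 19, 26]
  [-39, -50, 11, -41, -1, -1, -35, 18, -19, -24] -> [-39, -50, 11, -41, -1, -35, 18, -19, -24] -> [-50, -41, -39, -35, -24, -19, -1, 11, 18]
  [23, -16, 36, -40, -24, -12, -5, 33, -10] -> [23, -16, 36, -40, -24, -12, -5, 33, -10] -> [-40, -24, -16, -12, -10, -5, 23, 33, 36]
  probe: [-22, 33, 13, -31, -7, 0, 42] -> [-22, 33, 13, -31, -7, 0, 42] -> [-31, -22, -7, 0, 13, 33, 42]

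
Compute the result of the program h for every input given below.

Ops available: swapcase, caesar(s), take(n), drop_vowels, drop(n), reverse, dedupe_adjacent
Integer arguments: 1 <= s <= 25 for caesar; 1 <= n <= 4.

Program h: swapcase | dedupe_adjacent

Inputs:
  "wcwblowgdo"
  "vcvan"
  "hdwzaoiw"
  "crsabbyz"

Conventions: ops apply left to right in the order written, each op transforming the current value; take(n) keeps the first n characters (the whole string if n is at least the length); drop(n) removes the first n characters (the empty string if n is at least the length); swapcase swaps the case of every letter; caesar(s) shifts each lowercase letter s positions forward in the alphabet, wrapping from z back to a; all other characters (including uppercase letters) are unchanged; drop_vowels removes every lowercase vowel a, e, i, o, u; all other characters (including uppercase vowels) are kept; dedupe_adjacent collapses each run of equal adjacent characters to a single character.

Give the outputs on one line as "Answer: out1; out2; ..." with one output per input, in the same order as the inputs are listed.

"WCWBLOWGDO"; "VCVAN"; "HDWZAOIW"; "CRSABYZ"

Execution, op by op:
  "wcwblowgdo" -> "WCWBLOWGDO" -> "WCWBLOWGDO"
  "vcvan" -> "VCVAN" -> "VCVAN"
  "hdwzaoiw" -> "HDWZAOIW" -> "HDWZAOIW"
  "crsabbyz" -> "CRSABBYZ" -> "CRSABYZ"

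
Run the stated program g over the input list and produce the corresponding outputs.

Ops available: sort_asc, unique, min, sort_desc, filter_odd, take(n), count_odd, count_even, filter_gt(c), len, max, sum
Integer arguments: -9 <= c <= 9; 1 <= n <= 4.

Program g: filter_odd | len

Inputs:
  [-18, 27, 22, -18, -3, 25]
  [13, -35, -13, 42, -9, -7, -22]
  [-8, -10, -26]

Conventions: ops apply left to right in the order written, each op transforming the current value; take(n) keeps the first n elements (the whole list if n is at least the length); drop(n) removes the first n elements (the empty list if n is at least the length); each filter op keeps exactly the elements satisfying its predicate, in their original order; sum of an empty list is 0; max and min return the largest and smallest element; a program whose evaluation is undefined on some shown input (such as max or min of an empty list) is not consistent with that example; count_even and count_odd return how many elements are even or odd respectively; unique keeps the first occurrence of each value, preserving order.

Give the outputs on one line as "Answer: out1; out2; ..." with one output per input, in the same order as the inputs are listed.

Execution, op by op:
  [-18, 27, 22, -18, -3, 25] -> [27, -3, 25] -> 3
  [13, -35, -13, 42, -9, -7, -22] -> [13, -35, -13, -9, -7] -> 5
  [-8, -10, -26] -> [] -> 0

3; 5; 0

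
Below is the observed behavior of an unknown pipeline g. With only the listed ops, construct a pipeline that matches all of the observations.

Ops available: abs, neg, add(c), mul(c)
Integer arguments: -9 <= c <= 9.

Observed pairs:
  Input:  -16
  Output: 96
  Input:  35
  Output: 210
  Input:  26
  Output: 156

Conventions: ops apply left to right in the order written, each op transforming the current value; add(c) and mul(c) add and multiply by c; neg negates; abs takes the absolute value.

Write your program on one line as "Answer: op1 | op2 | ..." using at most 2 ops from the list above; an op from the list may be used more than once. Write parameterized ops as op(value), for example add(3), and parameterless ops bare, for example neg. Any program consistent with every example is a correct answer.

mul(-6) | abs

Check, running the answer program on each example:
  -16 -> 96 -> 96
  35 -> -210 -> 210
  26 -> -156 -> 156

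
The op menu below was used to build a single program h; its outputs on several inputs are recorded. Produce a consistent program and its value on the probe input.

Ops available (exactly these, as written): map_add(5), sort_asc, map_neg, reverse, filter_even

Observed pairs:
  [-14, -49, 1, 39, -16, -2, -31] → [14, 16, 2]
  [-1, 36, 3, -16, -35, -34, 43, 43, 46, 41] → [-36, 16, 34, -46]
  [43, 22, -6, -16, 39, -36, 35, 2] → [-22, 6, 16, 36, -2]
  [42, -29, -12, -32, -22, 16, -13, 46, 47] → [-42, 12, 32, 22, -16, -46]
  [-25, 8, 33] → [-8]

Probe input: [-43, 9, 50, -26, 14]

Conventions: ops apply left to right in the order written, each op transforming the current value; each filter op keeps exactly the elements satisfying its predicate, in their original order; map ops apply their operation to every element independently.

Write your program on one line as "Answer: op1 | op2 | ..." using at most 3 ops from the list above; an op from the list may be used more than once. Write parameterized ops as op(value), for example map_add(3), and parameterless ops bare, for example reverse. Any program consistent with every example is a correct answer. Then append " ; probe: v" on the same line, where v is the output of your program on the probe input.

map_neg | filter_even ; probe: [-50, 26, -14]

Check, running the answer program on each example:
  [-14, -49, 1, 39, -16, -2, -31] -> [14, 49, -1, -39, 16, 2, 31] -> [14, 16, 2]
  [-1, 36, 3, -16, -35, -34, 43, 43, 46, 41] -> [1, -36, -3, 16, 35, 34, -43, -43, -46, -41] -> [-36, 16, 34, -46]
  [43, 22, -6, -16, 39, -36, 35, 2] -> [-43, -22, 6, 16, -39, 36, -35, -2] -> [-22, 6, 16, 36, -2]
  [42, -29, -12, -32, -22, 16, -13, 46, 47] -> [-42, 29, 12, 32, 22, -16, 13, -46, -47] -> [-42, 12, 32, 22, -16, -46]
  [-25, 8, 33] -> [25, -8, -33] -> [-8]
  probe: [-43, 9, 50, -26, 14] -> [43, -9, -50, 26, -14] -> [-50, 26, -14]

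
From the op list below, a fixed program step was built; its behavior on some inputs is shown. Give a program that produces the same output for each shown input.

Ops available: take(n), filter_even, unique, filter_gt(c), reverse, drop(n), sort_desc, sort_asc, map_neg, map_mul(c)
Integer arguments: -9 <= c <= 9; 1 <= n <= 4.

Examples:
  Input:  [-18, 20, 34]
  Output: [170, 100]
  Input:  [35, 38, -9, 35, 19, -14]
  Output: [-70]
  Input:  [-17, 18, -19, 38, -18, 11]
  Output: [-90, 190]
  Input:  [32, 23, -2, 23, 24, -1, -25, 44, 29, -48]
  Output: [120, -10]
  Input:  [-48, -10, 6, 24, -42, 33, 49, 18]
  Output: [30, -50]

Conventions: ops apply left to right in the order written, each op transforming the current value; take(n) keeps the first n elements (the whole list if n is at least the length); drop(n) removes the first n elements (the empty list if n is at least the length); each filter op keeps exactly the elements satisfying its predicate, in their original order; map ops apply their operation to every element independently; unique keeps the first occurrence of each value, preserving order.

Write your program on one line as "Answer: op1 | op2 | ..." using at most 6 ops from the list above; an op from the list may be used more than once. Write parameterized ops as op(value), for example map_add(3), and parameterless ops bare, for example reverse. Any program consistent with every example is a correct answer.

map_mul(5) | filter_even | drop(1) | take(2) | reverse

Check, running the answer program on each example:
  [-18, 20, 34] -> [-90, 100, 170] -> [-90, 100, 170] -> [100, 170] -> [100, 170] -> [170, 100]
  [35, 38, -9, 35, 19, -14] -> [175, 190, -45, 175, 95, -70] -> [190, -70] -> [-70] -> [-70] -> [-70]
  [-17, 18, -19, 38, -18, 11] -> [-85, 90, -95, 190, -90, 55] -> [90, 190, -90] -> [190, -90] -> [190, -90] -> [-90, 190]
  [32, 23, -2, 23, 24, -1, -25, 44, 29, -48] -> [160, 115, -10, 115, 120, -5, -125, 220, 145, -240] -> [160, -10, 120, 220, -240] -> [-10, 120, 220, -240] -> [-10, 120] -> [120, -10]
  [-48, -10, 6, 24, -42, 33, 49, 18] -> [-240, -50, 30, 120, -210, 165, 245, 90] -> [-240, -50, 30, 120, -210, 90] -> [-50, 30, 120, -210, 90] -> [-50, 30] -> [30, -50]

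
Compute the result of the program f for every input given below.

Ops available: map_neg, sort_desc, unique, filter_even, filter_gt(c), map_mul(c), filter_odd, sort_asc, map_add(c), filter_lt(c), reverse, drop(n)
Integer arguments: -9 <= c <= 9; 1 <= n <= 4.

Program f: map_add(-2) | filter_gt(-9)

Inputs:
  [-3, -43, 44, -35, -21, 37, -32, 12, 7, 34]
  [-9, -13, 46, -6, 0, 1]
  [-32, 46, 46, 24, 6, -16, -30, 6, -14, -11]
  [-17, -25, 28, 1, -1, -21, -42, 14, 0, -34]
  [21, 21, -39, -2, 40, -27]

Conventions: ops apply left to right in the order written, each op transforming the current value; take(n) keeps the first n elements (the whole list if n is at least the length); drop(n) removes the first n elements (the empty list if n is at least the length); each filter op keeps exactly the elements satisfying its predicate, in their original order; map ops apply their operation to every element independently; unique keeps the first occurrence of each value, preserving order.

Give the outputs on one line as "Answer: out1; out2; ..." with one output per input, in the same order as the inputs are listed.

Execution, op by op:
  [-3, -43, 44, -35, -21, 37, -32, 12, 7, 34] -> [-5, -45, 42, -37, -23, 35, -34, 10, 5, 32] -> [-5, 42, 35, 10, 5, 32]
  [-9, -13, 46, -6, 0, 1] -> [-11, -15, 44, -8, -2, -1] -> [44, -8, -2, -1]
  [-32, 46, 46, 24, 6, -16, -30, 6, -14, -11] -> [-34, 44, 44, 22, 4, -18, -32, 4, -16, -13] -> [44, 44, 22, 4, 4]
  [-17, -25, 28, 1, -1, -21, -42, 14, 0, -34] -> [-19, -27, 26, -1, -3, -23, -44, 12, -2, -36] -> [26, -1, -3, 12, -2]
  [21, 21, -39, -2, 40, -27] -> [19, 19, -41, -4, 38, -29] -> [19, 19, -4, 38]

[-5, 42, 35, 10, 5, 32]; [44, -8, -2, -1]; [44, 44, 22, 4, 4]; [26, -1, -3, 12, -2]; [19, 19, -4, 38]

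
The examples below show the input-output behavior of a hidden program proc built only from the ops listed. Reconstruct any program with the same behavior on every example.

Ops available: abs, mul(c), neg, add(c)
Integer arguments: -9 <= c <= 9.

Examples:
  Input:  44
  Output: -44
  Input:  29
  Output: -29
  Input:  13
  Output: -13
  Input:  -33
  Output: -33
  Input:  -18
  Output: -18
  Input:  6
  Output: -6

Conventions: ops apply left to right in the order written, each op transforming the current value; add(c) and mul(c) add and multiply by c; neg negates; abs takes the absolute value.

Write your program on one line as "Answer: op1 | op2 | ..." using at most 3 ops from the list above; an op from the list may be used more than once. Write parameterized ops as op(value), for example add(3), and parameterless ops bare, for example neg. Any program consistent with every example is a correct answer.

abs | neg

Check, running the answer program on each example:
  44 -> 44 -> -44
  29 -> 29 -> -29
  13 -> 13 -> -13
  -33 -> 33 -> -33
  -18 -> 18 -> -18
  6 -> 6 -> -6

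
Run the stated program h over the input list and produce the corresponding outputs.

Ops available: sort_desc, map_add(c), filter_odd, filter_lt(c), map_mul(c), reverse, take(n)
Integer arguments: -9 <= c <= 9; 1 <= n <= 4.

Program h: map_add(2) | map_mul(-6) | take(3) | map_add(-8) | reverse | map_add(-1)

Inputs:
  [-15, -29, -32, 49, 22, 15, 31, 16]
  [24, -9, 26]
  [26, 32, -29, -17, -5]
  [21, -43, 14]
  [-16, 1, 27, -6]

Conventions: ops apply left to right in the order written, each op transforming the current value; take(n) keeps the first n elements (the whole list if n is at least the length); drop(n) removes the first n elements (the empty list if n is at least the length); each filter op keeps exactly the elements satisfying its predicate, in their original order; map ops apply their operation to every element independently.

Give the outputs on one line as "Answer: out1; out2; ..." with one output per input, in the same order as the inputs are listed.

Execution, op by op:
  [-15, -29, -32, 49, 22, 15, 31, 16] -> [-13, -27, -30, 51, 24, 17, 33, 18] -> [78, 162, 180, -306, -144, -102, -198, -108] -> [78, 162, 180] -> [70, 154, 172] -> [172, 154, 70] -> [171, 153, 69]
  [24, -9, 26] -> [26, -7, 28] -> [-156, 42, -168] -> [-156, 42, -168] -> [-164, 34, -176] -> [-176, 34, -164] -> [-177, 33, -165]
  [26, 32, -29, -17, -5] -> [28, 34, -27, -15, -3] -> [-168, -204, 162, 90, 18] -> [-168, -204, 162] -> [-176, -212, 154] -> [154, -212, -176] -> [153, -213, -177]
  [21, -43, 14] -> [23, -41, 16] -> [-138, 246, -96] -> [-138, 246, -96] -> [-146, 238, -104] -> [-104, 238, -146] -> [-105, 237, -147]
  [-16, 1, 27, -6] -> [-14, 3, 29, -4] -> [84, -18, -174, 24] -> [84, -18, -174] -> [76, -26, -182] -> [-182, -26, 76] -> [-183, -27, 75]

[171, 153, 69]; [-177, 33, -165]; [153, -213, -177]; [-105, 237, -147]; [-183, -27, 75]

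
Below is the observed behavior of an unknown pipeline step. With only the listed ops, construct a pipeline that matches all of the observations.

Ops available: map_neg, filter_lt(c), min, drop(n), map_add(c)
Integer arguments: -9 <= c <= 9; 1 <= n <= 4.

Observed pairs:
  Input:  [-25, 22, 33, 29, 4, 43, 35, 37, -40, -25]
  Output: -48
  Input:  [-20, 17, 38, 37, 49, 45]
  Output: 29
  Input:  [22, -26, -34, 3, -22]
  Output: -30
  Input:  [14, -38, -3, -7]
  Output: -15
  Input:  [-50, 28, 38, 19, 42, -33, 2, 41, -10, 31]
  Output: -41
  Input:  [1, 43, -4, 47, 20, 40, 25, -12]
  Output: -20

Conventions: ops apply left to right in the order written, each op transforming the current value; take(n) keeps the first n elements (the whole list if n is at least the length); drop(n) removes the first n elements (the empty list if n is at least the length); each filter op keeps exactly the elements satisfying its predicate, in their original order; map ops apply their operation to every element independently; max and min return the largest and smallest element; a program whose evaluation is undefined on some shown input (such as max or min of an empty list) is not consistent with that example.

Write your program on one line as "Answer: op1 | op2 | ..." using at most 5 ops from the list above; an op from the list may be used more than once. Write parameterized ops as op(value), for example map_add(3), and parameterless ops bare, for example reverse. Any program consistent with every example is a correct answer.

map_neg | drop(3) | map_neg | map_add(-8) | min

Check, running the answer program on each example:
  [-25, 22, 33, 29, 4, 43, 35, 37, -40, -25] -> [25, -22, -33, -29, -4, -43, -35, -37, 40, 25] -> [-29, -4, -43, -35, -37, 40, 25] -> [29, 4, 43, 35, 37, -40, -25] -> [21, -4, 35, 27, 29, -48, -33] -> -48
  [-20, 17, 38, 37, 49, 45] -> [20, -17, -38, -37, -49, -45] -> [-37, -49, -45] -> [37, 49, 45] -> [29, 41, 37] -> 29
  [22, -26, -34, 3, -22] -> [-22, 26, 34, -3, 22] -> [-3, 22] -> [3, -22] -> [-5, -30] -> -30
  [14, -38, -3, -7] -> [-14, 38, 3, 7] -> [7] -> [-7] -> [-15] -> -15
  [-50, 28, 38, 19, 42, -33, 2, 41, -10, 31] -> [50, -28, -38, -19, -42, 33, -2, -41, 10, -31] -> [-19, -42, 33, -2, -41, 10, -31] -> [19, 42, -33, 2, 41, -10, 31] -> [11, 34, -41, -6, 33, -18, 23] -> -41
  [1, 43, -4, 47, 20, 40, 25, -12] -> [-1, -43, 4, -47, -20, -40, -25, 12] -> [-47, -20, -40, -25, 12] -> [47, 20, 40, 25, -12] -> [39, 12, 32, 17, -20] -> -20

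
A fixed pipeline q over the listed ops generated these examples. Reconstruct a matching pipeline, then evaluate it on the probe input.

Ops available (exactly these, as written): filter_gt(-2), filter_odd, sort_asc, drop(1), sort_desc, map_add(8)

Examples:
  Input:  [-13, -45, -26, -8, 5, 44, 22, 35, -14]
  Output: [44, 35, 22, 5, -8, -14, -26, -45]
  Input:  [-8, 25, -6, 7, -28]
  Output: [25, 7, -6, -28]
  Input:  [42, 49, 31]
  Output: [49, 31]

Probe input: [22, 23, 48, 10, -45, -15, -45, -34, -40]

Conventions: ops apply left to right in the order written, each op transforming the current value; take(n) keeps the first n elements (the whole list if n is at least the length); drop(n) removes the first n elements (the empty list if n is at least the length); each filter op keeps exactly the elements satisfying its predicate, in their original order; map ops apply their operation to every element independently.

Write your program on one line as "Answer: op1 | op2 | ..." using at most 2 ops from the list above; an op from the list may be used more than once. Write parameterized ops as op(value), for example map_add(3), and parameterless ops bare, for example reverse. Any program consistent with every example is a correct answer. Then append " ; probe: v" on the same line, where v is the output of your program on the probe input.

drop(1) | sort_desc ; probe: [48, 23, 10, -15, -34, -40, -45, -45]

Check, running the answer program on each example:
  [-13, -45, -26, -8, 5, 44, 22, 35, -14] -> [-45, -26, -8, 5, 44, 22, 35, -14] -> [44, 35, 22, 5, -8, -14, -26, -45]
  [-8, 25, -6, 7, -28] -> [25, -6, 7, -28] -> [25, 7, -6, -28]
  [42, 49, 31] -> [49, 31] -> [49, 31]
  probe: [22, 23, 48, 10, -45, -15, -45, -34, -40] -> [23, 48, 10, -45, -15, -45, -34, -40] -> [48, 23, 10, -15, -34, -40, -45, -45]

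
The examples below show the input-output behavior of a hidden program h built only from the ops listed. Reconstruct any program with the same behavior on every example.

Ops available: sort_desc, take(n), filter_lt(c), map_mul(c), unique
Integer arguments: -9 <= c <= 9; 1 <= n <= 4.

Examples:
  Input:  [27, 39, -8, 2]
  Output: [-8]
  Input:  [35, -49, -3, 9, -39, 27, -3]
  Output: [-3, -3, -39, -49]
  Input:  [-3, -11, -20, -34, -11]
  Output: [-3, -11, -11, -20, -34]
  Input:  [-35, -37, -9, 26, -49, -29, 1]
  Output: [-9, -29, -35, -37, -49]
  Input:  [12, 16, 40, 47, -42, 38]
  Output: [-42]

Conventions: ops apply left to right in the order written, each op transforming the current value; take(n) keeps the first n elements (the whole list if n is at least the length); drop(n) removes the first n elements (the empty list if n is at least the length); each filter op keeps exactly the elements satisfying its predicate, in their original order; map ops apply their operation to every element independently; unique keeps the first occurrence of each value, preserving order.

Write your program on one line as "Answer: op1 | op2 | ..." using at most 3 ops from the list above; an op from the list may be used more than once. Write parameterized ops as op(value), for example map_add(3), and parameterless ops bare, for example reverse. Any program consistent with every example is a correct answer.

sort_desc | filter_lt(-1)

Check, running the answer program on each example:
  [27, 39, -8, 2] -> [39, 27, 2, -8] -> [-8]
  [35, -49, -3, 9, -39, 27, -3] -> [35, 27, 9, -3, -3, -39, -49] -> [-3, -3, -39, -49]
  [-3, -11, -20, -34, -11] -> [-3, -11, -11, -20, -34] -> [-3, -11, -11, -20, -34]
  [-35, -37, -9, 26, -49, -29, 1] -> [26, 1, -9, -29, -35, -37, -49] -> [-9, -29, -35, -37, -49]
  [12, 16, 40, 47, -42, 38] -> [47, 40, 38, 16, 12, -42] -> [-42]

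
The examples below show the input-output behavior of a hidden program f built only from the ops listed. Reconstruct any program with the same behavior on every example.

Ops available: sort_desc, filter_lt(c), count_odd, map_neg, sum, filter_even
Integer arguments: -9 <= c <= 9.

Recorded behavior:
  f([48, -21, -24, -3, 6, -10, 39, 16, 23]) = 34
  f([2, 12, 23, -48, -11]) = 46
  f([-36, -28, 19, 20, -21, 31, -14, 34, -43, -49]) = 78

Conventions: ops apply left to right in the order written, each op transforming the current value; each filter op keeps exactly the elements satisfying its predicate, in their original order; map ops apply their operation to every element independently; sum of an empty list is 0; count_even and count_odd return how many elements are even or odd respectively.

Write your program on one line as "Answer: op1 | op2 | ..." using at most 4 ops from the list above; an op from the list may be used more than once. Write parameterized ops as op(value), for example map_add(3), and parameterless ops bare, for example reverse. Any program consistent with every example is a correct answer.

filter_lt(5) | filter_even | map_neg | sum

Check, running the answer program on each example:
  [48, -21, -24, -3, 6, -10, 39, 16, 23] -> [-21, -24, -3, -10] -> [-24, -10] -> [24, 10] -> 34
  [2, 12, 23, -48, -11] -> [2, -48, -11] -> [2, -48] -> [-2, 48] -> 46
  [-36, -28, 19, 20, -21, 31, -14, 34, -43, -49] -> [-36, -28, -21, -14, -43, -49] -> [-36, -28, -14] -> [36, 28, 14] -> 78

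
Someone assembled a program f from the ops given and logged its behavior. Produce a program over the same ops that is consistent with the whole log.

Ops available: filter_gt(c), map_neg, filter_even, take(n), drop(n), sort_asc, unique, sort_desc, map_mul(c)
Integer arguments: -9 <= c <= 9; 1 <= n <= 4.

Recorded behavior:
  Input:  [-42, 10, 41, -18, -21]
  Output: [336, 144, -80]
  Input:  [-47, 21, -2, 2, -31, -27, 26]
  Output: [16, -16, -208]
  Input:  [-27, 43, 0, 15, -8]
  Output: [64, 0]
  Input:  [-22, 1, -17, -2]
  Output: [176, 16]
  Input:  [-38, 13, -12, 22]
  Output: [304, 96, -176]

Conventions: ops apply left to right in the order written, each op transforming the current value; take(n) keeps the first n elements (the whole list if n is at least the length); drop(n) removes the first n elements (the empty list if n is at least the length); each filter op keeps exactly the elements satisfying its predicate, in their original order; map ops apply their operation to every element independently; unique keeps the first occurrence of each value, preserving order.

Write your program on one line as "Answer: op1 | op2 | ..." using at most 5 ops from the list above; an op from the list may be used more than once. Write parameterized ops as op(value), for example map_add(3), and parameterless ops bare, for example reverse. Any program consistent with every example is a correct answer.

filter_even | map_neg | sort_desc | map_mul(8)

Check, running the answer program on each example:
  [-42, 10, 41, -18, -21] -> [-42, 10, -18] -> [42, -10, 18] -> [42, 18, -10] -> [336, 144, -80]
  [-47, 21, -2, 2, -31, -27, 26] -> [-2, 2, 26] -> [2, -2, -26] -> [2, -2, -26] -> [16, -16, -208]
  [-27, 43, 0, 15, -8] -> [0, -8] -> [0, 8] -> [8, 0] -> [64, 0]
  [-22, 1, -17, -2] -> [-22, -2] -> [22, 2] -> [22, 2] -> [176, 16]
  [-38, 13, -12, 22] -> [-38, -12, 22] -> [38, 12, -22] -> [38, 12, -22] -> [304, 96, -176]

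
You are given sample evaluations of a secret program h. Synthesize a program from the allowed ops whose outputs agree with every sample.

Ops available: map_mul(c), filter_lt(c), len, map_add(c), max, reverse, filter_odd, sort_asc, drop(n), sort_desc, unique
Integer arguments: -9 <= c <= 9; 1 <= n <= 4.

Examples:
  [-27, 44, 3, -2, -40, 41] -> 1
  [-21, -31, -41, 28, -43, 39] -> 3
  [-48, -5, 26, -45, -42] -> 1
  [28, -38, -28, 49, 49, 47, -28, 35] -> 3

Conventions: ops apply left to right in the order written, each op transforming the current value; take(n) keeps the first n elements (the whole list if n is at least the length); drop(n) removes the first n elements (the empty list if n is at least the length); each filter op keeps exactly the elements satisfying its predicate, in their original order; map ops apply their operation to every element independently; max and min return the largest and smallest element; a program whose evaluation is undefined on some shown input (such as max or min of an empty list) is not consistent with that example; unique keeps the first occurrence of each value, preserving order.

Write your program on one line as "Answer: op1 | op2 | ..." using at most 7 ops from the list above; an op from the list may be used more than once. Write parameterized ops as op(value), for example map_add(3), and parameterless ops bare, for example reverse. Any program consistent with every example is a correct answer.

drop(1) | filter_odd | map_add(-7) | drop(1) | reverse | len

Check, running the answer program on each example:
  [-27, 44, 3, -2, -40, 41] -> [44, 3, -2, -40, 41] -> [3, 41] -> [-4, 34] -> [34] -> [34] -> 1
  [-21, -31, -41, 28, -43, 39] -> [-31, -41, 28, -43, 39] -> [-31, -41, -43, 39] -> [-38, -48, -50, 32] -> [-48, -50, 32] -> [32, -50, -48] -> 3
  [-48, -5, 26, -45, -42] -> [-5, 26, -45, -42] -> [-5, -45] -> [-12, -52] -> [-52] -> [-52] -> 1
  [28, -38, -28, 49, 49, 47, -28, 35] -> [-38, -28, 49, 49, 47, -28, 35] -> [49, 49, 47, 35] -> [42, 42, 40, 28] -> [42, 40, 28] -> [28, 40, 42] -> 3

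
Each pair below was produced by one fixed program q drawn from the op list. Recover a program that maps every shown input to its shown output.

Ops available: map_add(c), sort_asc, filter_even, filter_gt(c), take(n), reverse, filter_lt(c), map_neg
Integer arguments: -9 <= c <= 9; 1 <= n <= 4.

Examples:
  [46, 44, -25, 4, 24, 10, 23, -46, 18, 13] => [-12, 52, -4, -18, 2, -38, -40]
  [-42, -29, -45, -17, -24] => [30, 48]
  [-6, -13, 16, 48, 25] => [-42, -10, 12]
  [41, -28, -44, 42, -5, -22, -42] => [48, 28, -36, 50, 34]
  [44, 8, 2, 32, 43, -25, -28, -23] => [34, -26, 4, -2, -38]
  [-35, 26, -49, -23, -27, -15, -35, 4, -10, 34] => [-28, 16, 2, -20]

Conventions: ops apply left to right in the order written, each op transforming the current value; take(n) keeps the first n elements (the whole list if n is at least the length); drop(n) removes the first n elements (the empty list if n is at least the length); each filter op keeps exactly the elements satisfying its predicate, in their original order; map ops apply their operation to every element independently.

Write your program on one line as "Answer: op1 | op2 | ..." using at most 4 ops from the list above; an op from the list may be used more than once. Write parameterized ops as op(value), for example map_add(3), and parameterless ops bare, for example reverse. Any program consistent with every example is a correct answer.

map_add(-6) | reverse | filter_even | map_neg

Check, running the answer program on each example:
  [46, 44, -25, 4, 24, 10, 23, -46, 18, 13] -> [40, 38, -31, -2, 18, 4, 17, -52, 12, 7] -> [7, 12, -52, 17, 4, 18, -2, -31, 38, 40] -> [12, -52, 4, 18, -2, 38, 40] -> [-12, 52, -4, -18, 2, -38, -40]
  [-42, -29, -45, -17, -24] -> [-48, -35, -51, -23, -30] -> [-30, -23, -51, -35, -48] -> [-30, -48] -> [30, 48]
  [-6, -13, 16, 48, 25] -> [-12, -19, 10, 42, 19] -> [19, 42, 10, -19, -12] -> [42, 10, -12] -> [-42, -10, 12]
  [41, -28, -44, 42, -5, -22, -42] -> [35, -34, -50, 36, -11, -28, -48] -> [-48, -28, -11, 36, -50, -34, 35] -> [-48, -28, 36, -50, -34] -> [48, 28, -36, 50, 34]
  [44, 8, 2, 32, 43, -25, -28, -23] -> [38, 2, -4, 26, 37, -31, -34, -29] -> [-29, -34, -31, 37, 26, -4, 2, 38] -> [-34, 26, -4, 2, 38] -> [34, -26, 4, -2, -38]
  [-35, 26, -49, -23, -27, -15, -35, 4, -10, 34] -> [-41, 20, -55, -29, -33, -21, -41, -2, -16, 28] -> [28, -16, -2, -41, -21, -33, -29, -55, 20, -41] -> [28, -16, -2, 20] -> [-28, 16, 2, -20]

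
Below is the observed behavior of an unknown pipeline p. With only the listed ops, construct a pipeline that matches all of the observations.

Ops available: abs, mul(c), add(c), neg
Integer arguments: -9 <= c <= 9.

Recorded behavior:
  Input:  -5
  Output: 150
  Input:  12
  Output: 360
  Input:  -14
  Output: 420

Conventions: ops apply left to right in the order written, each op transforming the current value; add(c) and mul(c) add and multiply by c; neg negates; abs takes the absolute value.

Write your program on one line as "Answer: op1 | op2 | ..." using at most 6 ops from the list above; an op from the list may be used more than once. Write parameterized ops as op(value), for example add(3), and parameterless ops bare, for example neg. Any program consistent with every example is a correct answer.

mul(5) | neg | mul(6) | neg | abs

Check, running the answer program on each example:
  -5 -> -25 -> 25 -> 150 -> -150 -> 150
  12 -> 60 -> -60 -> -360 -> 360 -> 360
  -14 -> -70 -> 70 -> 420 -> -420 -> 420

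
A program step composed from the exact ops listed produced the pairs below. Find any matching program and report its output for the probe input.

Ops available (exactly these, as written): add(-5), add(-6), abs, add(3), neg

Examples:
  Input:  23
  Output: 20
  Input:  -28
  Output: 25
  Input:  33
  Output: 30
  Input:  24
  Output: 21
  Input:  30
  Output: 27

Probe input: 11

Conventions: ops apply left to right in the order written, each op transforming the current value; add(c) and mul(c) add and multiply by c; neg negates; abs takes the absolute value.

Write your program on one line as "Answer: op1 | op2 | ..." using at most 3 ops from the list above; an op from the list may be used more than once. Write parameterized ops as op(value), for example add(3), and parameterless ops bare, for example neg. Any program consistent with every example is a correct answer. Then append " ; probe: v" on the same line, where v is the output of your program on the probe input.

abs | add(-6) | add(3) ; probe: 8

Check, running the answer program on each example:
  23 -> 23 -> 17 -> 20
  -28 -> 28 -> 22 -> 25
  33 -> 33 -> 27 -> 30
  24 -> 24 -> 18 -> 21
  30 -> 30 -> 24 -> 27
  probe: 11 -> 11 -> 5 -> 8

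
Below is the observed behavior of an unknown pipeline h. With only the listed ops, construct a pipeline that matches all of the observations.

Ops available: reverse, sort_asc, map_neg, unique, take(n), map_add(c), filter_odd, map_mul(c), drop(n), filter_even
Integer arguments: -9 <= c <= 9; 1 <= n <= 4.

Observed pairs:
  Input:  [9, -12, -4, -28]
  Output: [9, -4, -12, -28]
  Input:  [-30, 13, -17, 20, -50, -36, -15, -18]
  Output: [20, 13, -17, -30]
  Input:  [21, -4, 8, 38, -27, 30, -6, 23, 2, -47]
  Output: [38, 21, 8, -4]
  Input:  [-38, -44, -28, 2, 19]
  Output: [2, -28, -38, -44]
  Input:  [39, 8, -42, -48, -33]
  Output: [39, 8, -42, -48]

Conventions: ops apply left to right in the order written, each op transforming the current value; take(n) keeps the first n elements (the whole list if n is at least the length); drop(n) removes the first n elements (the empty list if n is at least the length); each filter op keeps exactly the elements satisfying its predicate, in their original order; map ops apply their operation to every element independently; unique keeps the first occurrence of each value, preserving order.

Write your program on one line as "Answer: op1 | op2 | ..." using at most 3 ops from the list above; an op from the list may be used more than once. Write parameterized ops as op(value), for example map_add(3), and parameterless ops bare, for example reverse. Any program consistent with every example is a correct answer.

take(4) | sort_asc | reverse

Check, running the answer program on each example:
  [9, -12, -4, -28] -> [9, -12, -4, -28] -> [-28, -12, -4, 9] -> [9, -4, -12, -28]
  [-30, 13, -17, 20, -50, -36, -15, -18] -> [-30, 13, -17, 20] -> [-30, -17, 13, 20] -> [20, 13, -17, -30]
  [21, -4, 8, 38, -27, 30, -6, 23, 2, -47] -> [21, -4, 8, 38] -> [-4, 8, 21, 38] -> [38, 21, 8, -4]
  [-38, -44, -28, 2, 19] -> [-38, -44, -28, 2] -> [-44, -38, -28, 2] -> [2, -28, -38, -44]
  [39, 8, -42, -48, -33] -> [39, 8, -42, -48] -> [-48, -42, 8, 39] -> [39, 8, -42, -48]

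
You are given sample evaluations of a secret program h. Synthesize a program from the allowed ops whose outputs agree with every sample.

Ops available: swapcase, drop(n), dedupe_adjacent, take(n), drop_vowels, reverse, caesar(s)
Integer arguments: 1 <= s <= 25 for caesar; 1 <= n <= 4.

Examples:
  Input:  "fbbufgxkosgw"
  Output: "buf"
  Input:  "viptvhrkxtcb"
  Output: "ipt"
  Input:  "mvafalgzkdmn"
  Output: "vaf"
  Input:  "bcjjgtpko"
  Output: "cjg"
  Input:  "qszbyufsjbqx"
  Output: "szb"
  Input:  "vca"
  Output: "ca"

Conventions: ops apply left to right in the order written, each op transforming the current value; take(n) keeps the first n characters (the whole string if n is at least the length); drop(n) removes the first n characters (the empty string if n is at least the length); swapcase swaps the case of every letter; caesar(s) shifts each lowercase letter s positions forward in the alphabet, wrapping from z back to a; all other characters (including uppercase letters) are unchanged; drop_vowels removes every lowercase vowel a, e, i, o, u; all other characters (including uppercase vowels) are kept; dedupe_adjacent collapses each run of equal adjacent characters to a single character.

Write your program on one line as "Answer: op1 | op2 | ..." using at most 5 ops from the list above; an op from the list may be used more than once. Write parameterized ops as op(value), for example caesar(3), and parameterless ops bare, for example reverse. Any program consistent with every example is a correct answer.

drop(1) | reverse | dedupe_adjacent | reverse | take(3)

Check, running the answer program on each example:
  "fbbufgxkosgw" -> "bbufgxkosgw" -> "wgsokxgfubb" -> "wgsokxgfub" -> "bufgxkosgw" -> "buf"
  "viptvhrkxtcb" -> "iptvhrkxtcb" -> "bctxkrhvtpi" -> "bctxkrhvtpi" -> "iptvhrkxtcb" -> "ipt"
  "mvafalgzkdmn" -> "vafalgzkdmn" -> "nmdkzglafav" -> "nmdkzglafav" -> "vafalgzkdmn" -> "vaf"
  "bcjjgtpko" -> "cjjgtpko" -> "okptgjjc" -> "okptgjc" -> "cjgtpko" -> "cjg"
  "qszbyufsjbqx" -> "szbyufsjbqx" -> "xqbjsfuybzs" -> "xqbjsfuybzs" -> "szbyufsjbqx" -> "szb"
  "vca" -> "ca" -> "ac" -> "ac" -> "ca" -> "ca"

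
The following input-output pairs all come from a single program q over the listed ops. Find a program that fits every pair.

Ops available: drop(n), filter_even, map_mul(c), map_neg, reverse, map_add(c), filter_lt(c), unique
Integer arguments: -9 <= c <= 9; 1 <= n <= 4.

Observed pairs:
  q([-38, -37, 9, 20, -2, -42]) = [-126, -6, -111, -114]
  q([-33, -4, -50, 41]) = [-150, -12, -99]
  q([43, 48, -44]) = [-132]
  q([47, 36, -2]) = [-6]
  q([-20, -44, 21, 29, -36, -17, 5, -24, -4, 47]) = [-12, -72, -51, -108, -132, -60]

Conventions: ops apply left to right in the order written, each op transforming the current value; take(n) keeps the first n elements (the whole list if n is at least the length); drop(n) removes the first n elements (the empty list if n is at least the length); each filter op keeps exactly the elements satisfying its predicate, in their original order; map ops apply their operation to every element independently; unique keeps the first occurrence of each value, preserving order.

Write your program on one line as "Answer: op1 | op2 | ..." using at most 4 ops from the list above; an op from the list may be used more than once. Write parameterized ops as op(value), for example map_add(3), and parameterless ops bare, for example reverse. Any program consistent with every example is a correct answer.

filter_lt(4) | map_mul(-1) | reverse | map_mul(-3)

Check, running the answer program on each example:
  [-38, -37, 9, 20, -2, -42] -> [-38, -37, -2, -42] -> [38, 37, 2, 42] -> [42, 2, 37, 38] -> [-126, -6, -111, -114]
  [-33, -4, -50, 41] -> [-33, -4, -50] -> [33, 4, 50] -> [50, 4, 33] -> [-150, -12, -99]
  [43, 48, -44] -> [-44] -> [44] -> [44] -> [-132]
  [47, 36, -2] -> [-2] -> [2] -> [2] -> [-6]
  [-20, -44, 21, 29, -36, -17, 5, -24, -4, 47] -> [-20, -44, -36, -17, -24, -4] -> [20, 44, 36, 17, 24, 4] -> [4, 24, 17, 36, 44, 20] -> [-12, -72, -51, -108, -132, -60]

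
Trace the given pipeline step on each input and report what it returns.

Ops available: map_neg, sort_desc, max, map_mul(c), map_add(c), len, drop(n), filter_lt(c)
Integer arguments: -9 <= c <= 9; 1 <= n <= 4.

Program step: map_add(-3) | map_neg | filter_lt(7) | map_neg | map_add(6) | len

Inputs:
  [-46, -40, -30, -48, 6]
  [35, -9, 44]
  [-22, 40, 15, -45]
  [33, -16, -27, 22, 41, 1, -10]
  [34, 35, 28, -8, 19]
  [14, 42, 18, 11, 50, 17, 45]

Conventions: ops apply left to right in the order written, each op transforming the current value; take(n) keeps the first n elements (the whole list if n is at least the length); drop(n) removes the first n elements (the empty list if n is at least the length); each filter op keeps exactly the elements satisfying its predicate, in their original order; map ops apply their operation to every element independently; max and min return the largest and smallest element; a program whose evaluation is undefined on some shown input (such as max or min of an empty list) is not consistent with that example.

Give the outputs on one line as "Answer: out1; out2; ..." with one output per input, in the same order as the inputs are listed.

1; 2; 2; 4; 4; 7

Execution, op by op:
  [-46, -40, -30, -48, 6] -> [-49, -43, -33, -51, 3] -> [49, 43, 33, 51, -3] -> [-3] -> [3] -> [9] -> 1
  [35, -9, 44] -> [32, -12, 41] -> [-32, 12, -41] -> [-32, -41] -> [32, 41] -> [38, 47] -> 2
  [-22, 40, 15, -45] -> [-25, 37, 12, -48] -> [25, -37, -12, 48] -> [-37, -12] -> [37, 12] -> [43, 18] -> 2
  [33, -16, -27, 22, 41, 1, -10] -> [30, -19, -30, 19, 38, -2, -13] -> [-30, 19, 30, -19, -38, 2, 13] -> [-30, -19, -38, 2] -> [30, 19, 38, -2] -> [36, 25, 44, 4] -> 4
  [34, 35, 28, -8, 19] -> [31, 32, 25, -11, 16] -> [-31, -32, -25, 11, -16] -> [-31, -32, -25, -16] -> [31, 32, 25, 16] -> [37, 38, 31, 22] -> 4
  [14, 42, 18, 11, 50, 17, 45] -> [11, 39, 15, 8, 47, 14, 42] -> [-11, -39, -15, -8, -47, -14, -42] -> [-11, -39, -15, -8, -47, -14, -42] -> [11, 39, 15, 8, 47, 14, 42] -> [17, 45, 21, 14, 53, 20, 48] -> 7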